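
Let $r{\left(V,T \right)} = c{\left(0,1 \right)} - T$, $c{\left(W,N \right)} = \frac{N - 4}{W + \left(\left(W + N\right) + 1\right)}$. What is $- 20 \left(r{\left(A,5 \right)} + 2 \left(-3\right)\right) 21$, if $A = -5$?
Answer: $5250$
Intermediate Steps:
$c{\left(W,N \right)} = \frac{-4 + N}{1 + N + 2 W}$ ($c{\left(W,N \right)} = \frac{-4 + N}{W + \left(\left(N + W\right) + 1\right)} = \frac{-4 + N}{W + \left(1 + N + W\right)} = \frac{-4 + N}{1 + N + 2 W}$)
$r{\left(V,T \right)} = - \frac{3}{2} - T$ ($r{\left(V,T \right)} = \frac{-4 + 1}{1 + 1 + 2 \cdot 0} - T = \frac{1}{1 + 1 + 0} \left(-3\right) - T = \frac{1}{2} \left(-3\right) - T = - \frac{3}{2} - T$)
$- 20 \left(r{\left(A,5 \right)} + 2 \left(-3\right)\right) 21 = - 20 \left(\left(- \frac{3}{2} - 5\right) + 2 \left(-3\right)\right) 21 = - 20 \left(\left(- \frac{3}{2} - 5\right) - 6\right) 21 = - 20 \left(- \frac{13}{2} - 6\right) 21 = \left(-20\right) \left(- \frac{25}{2}\right) 21 = 250 \cdot 21 = 5250$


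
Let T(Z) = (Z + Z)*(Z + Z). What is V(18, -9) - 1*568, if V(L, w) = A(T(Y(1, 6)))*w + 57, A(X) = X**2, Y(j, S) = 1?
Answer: -655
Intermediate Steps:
T(Z) = 4*Z**2 (T(Z) = (2*Z)*(2*Z) = 4*Z**2)
V(L, w) = 57 + 16*w (V(L, w) = (4*1**2)**2*w + 57 = (4*1)**2*w + 57 = 4**2*w + 57 = 16*w + 57 = 57 + 16*w)
V(18, -9) - 1*568 = (57 + 16*(-9)) - 1*568 = (57 - 144) - 568 = -87 - 568 = -655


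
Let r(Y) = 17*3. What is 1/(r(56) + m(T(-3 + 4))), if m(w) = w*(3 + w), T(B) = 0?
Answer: 1/51 ≈ 0.019608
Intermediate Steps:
r(Y) = 51
1/(r(56) + m(T(-3 + 4))) = 1/(51 + 0*(3 + 0)) = 1/(51 + 0*3) = 1/(51 + 0) = 1/51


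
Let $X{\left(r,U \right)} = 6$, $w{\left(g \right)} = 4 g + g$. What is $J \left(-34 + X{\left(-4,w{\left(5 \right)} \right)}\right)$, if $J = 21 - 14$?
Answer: $-196$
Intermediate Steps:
$w{\left(g \right)} = 5 g$
$J = 7$ ($J = 21 - 14 = 7$)
$J \left(-34 + X{\left(-4,w{\left(5 \right)} \right)}\right) = 7 \left(-34 + 6\right) = 7 \left(-28\right) = -196$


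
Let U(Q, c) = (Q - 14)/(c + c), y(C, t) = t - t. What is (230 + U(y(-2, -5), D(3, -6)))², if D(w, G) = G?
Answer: 1923769/36 ≈ 53438.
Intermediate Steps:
y(C, t) = 0
U(Q, c) = (-14 + Q)/(2*c) (U(Q, c) = (-14 + Q)/((2*c)) = (-14 + Q)*(1/(2*c)) = (-14 + Q)/(2*c))
(230 + U(y(-2, -5), D(3, -6)))² = (230 + (½)*(-14 + 0)/(-6))² = (230 + (½)*(-⅙)*(-14))² = (230 + 7/6)² = (1387/6)² = 1923769/36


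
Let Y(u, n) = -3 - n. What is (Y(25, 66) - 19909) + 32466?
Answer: 12488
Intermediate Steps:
(Y(25, 66) - 19909) + 32466 = ((-3 - 1*66) - 19909) + 32466 = ((-3 - 66) - 19909) + 32466 = (-69 - 19909) + 32466 = -19978 + 32466 = 12488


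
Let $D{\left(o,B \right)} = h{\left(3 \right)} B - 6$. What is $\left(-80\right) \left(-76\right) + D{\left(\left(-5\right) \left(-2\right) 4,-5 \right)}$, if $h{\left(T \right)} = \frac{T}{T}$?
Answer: $6069$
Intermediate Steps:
$h{\left(T \right)} = 1$
$D{\left(o,B \right)} = -6 + B$ ($D{\left(o,B \right)} = 1 B - 6 = B - 6 = -6 + B$)
$\left(-80\right) \left(-76\right) + D{\left(\left(-5\right) \left(-2\right) 4,-5 \right)} = \left(-80\right) \left(-76\right) - 11 = 6080 - 11 = 6069$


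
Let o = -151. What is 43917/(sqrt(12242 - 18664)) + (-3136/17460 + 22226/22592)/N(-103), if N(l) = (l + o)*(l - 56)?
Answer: 39652181/1991314117440 - 43917*I*sqrt(38)/494 ≈ 1.9913e-5 - 548.02*I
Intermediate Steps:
N(l) = (-151 + l)*(-56 + l) (N(l) = (l - 151)*(l - 56) = (-151 + l)*(-56 + l))
43917/(sqrt(12242 - 18664)) + (-3136/17460 + 22226/22592)/N(-103) = 43917/(sqrt(12242 - 18664)) + (-3136/17460 + 22226/22592)/(8456 + (-103)**2 - 207*(-103)) = 43917/(sqrt(-6422)) + (-3136*1/17460 + 22226*(1/22592))/(8456 + 10609 + 21321) = 43917/((13*I*sqrt(38))) + (-784/4365 + 11113/11296)/40386 = 43917*(-I*sqrt(38)/494) + (39652181/49307040)*(1/40386) = -43917*I*sqrt(38)/494 + 39652181/1991314117440 = 39652181/1991314117440 - 43917*I*sqrt(38)/494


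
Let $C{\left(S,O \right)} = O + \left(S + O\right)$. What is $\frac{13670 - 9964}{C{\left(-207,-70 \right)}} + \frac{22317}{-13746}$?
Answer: $- \frac{19562225}{1589954} \approx -12.304$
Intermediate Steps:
$C{\left(S,O \right)} = S + 2 O$ ($C{\left(S,O \right)} = O + \left(O + S\right) = S + 2 O$)
$\frac{13670 - 9964}{C{\left(-207,-70 \right)}} + \frac{22317}{-13746} = \frac{13670 - 9964}{-207 + 2 \left(-70\right)} + \frac{22317}{-13746} = \frac{3706}{-207 - 140} + 22317 \left(- \frac{1}{13746}\right) = \frac{3706}{-347} - \frac{7439}{4582} = 3706 \left(- \frac{1}{347}\right) - \frac{7439}{4582} = - \frac{3706}{347} - \frac{7439}{4582} = - \frac{19562225}{1589954}$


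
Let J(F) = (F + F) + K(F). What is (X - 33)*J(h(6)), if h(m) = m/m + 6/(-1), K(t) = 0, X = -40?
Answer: 730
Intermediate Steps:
h(m) = -5 (h(m) = 1 + 6*(-1) = 1 - 6 = -5)
J(F) = 2*F (J(F) = (F + F) + 0 = 2*F + 0 = 2*F)
(X - 33)*J(h(6)) = (-40 - 33)*(2*(-5)) = -73*(-10) = 730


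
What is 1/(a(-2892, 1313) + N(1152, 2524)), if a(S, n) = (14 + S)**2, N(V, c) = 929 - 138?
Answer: 1/8283675 ≈ 1.2072e-7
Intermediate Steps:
N(V, c) = 791
1/(a(-2892, 1313) + N(1152, 2524)) = 1/((14 - 2892)**2 + 791) = 1/((-2878)**2 + 791) = 1/(8282884 + 791) = 1/8283675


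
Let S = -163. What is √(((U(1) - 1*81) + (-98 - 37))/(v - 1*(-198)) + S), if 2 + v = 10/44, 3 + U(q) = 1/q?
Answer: I*√3058452039/4317 ≈ 12.811*I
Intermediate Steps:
U(q) = -3 + 1/q
v = -39/22 (v = -2 + 10/44 = -2 + 10*(1/44) = -2 + 5/22 = -39/22 ≈ -1.7727)
√(((U(1) - 1*81) + (-98 - 37))/(v - 1*(-198)) + S) = √((((-3 + 1/1) - 1*81) + (-98 - 37))/(-39/22 - 1*(-198)) - 163) = √((((-3 + 1) - 81) - 135)/(-39/22 + 198) - 163) = √(((-2 - 81) - 135)/(4317/22) - 163) = √((-83 - 135)*(22/4317) - 163) = √(-218*22/4317 - 163) = √(-4796/4317 - 163) = √(-708467/4317) = I*√3058452039/4317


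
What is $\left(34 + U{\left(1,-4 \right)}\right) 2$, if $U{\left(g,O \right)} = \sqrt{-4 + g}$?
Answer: $68 + 2 i \sqrt{3} \approx 68.0 + 3.4641 i$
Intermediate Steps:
$\left(34 + U{\left(1,-4 \right)}\right) 2 = \left(34 + \sqrt{-4 + 1}\right) 2 = \left(34 + \sqrt{-3}\right) 2 = \left(34 + i \sqrt{3}\right) 2 = 68 + 2 i \sqrt{3}$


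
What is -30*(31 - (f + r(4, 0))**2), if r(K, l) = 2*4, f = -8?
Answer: -930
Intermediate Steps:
r(K, l) = 8
-30*(31 - (f + r(4, 0))**2) = -30*(31 - (-8 + 8)**2) = -30*(31 - 1*0**2) = -30*(31 - 1*0) = -30*(31 + 0) = -30*31 = -930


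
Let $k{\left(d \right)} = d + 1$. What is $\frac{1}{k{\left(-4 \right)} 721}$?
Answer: $- \frac{1}{2163} \approx -0.00046232$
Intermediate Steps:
$k{\left(d \right)} = 1 + d$
$\frac{1}{k{\left(-4 \right)} 721} = \frac{1}{\left(1 - 4\right) 721} = \frac{1}{\left(-3\right) 721} = \frac{1}{-2163} = - \frac{1}{2163}$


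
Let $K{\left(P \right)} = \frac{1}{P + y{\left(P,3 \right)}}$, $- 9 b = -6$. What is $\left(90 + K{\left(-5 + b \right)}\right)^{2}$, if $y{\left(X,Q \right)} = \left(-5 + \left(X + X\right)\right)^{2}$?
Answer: $\frac{21841588521}{2696164} \approx 8101.0$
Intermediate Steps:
$b = \frac{2}{3}$ ($b = \left(- \frac{1}{9}\right) \left(-6\right) = \frac{2}{3} \approx 0.66667$)
$y{\left(X,Q \right)} = \left(-5 + 2 X\right)^{2}$
$K{\left(P \right)} = \frac{1}{P + \left(-5 + 2 P\right)^{2}}$
$\left(90 + K{\left(-5 + b \right)}\right)^{2} = \left(90 + \frac{1}{\left(-5 + \frac{2}{3}\right) + \left(-5 + 2 \left(-5 + \frac{2}{3}\right)\right)^{2}}\right)^{2} = \left(90 + \frac{1}{- \frac{13}{3} + \left(-5 + 2 \left(- \frac{13}{3}\right)\right)^{2}}\right)^{2} = \left(90 + \frac{1}{- \frac{13}{3} + \left(-5 - \frac{26}{3}\right)^{2}}\right)^{2} = \left(90 + \frac{1}{- \frac{13}{3} + \left(- \frac{41}{3}\right)^{2}}\right)^{2} = \left(90 + \frac{1}{- \frac{13}{3} + \frac{1681}{9}}\right)^{2} = \left(90 + \frac{1}{\frac{1642}{9}}\right)^{2} = \left(90 + \frac{9}{1642}\right)^{2} = \left(\frac{147789}{1642}\right)^{2} = \frac{21841588521}{2696164}$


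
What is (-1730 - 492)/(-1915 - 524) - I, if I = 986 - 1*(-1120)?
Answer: -5134312/2439 ≈ -2105.1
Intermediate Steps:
I = 2106 (I = 986 + 1120 = 2106)
(-1730 - 492)/(-1915 - 524) - I = (-1730 - 492)/(-1915 - 524) - 1*2106 = -2222/(-2439) - 2106 = -2222*(-1/2439) - 2106 = 2222/2439 - 2106 = -5134312/2439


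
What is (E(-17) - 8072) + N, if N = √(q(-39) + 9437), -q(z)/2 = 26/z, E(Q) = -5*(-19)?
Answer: -7977 + √84945/3 ≈ -7879.9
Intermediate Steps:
E(Q) = 95
q(z) = -52/z
N = √84945/3 (N = √(-52/(-39) + 9437) = √(-52*(-1/39) + 9437) = √(4/3 + 9437) = √(28315/3) = √84945/3 ≈ 97.151)
(E(-17) - 8072) + N = (95 - 8072) + √84945/3 = -7977 + √84945/3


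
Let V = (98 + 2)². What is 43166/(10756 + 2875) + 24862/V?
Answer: 385276961/68155000 ≈ 5.6530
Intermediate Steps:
V = 10000 (V = 100² = 10000)
43166/(10756 + 2875) + 24862/V = 43166/(10756 + 2875) + 24862/10000 = 43166/13631 + 24862*(1/10000) = 43166*(1/13631) + 12431/5000 = 43166/13631 + 12431/5000 = 385276961/68155000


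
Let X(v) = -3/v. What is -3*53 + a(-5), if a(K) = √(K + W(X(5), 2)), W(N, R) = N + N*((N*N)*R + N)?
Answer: -159 + I*√3545/25 ≈ -159.0 + 2.3816*I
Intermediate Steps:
W(N, R) = N + N*(N + R*N²) (W(N, R) = N + N*(N²*R + N) = N + N*(R*N² + N) = N + N*(N + R*N²))
a(K) = √(-84/125 + K) (a(K) = √(K + (-3/5)*(1 - 3/5 + 2*(-3/5)²)) = √(K + (-3*⅕)*(1 - 3*⅕ + 2*(-3*⅕)²)) = √(K - 3*(1 - ⅗ + 2*(-⅗)²)/5) = √(K - 3*(1 - ⅗ + 2*(9/25))/5) = √(K - 3*(1 - ⅗ + 18/25)/5) = √(K - ⅗*28/25) = √(K - 84/125) = √(-84/125 + K))
-3*53 + a(-5) = -3*53 + √(-420 + 625*(-5))/25 = -159 + √(-420 - 3125)/25 = -159 + √(-3545)/25 = -159 + (I*√3545)/25 = -159 + I*√3545/25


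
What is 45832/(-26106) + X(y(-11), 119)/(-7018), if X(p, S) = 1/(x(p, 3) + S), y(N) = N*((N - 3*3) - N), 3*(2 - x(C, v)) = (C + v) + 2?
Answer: -41653581551/23725942086 ≈ -1.7556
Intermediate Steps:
x(C, v) = 4/3 - C/3 - v/3 (x(C, v) = 2 - ((C + v) + 2)/3 = 2 - (2 + C + v)/3 = 2 + (-2/3 - C/3 - v/3) = 4/3 - C/3 - v/3)
y(N) = -9*N (y(N) = N*((N - 9) - N) = N*((-9 + N) - N) = N*(-9) = -9*N)
X(p, S) = 1/(1/3 + S - p/3) (X(p, S) = 1/((4/3 - p/3 - 1/3*3) + S) = 1/((4/3 - p/3 - 1) + S) = 1/((1/3 - p/3) + S) = 1/(1/3 + S - p/3))
45832/(-26106) + X(y(-11), 119)/(-7018) = 45832/(-26106) + (3/(1 - (-9)*(-11) + 3*119))/(-7018) = 45832*(-1/26106) + (3/(1 - 1*99 + 357))*(-1/7018) = -22916/13053 + (3/(1 - 99 + 357))*(-1/7018) = -22916/13053 + (3/259)*(-1/7018) = -22916/13053 - 3/1817662 = -41653581551/23725942086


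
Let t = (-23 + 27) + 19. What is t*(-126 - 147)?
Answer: -6279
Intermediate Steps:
t = 23 (t = 4 + 19 = 23)
t*(-126 - 147) = 23*(-126 - 147) = 23*(-273) = -6279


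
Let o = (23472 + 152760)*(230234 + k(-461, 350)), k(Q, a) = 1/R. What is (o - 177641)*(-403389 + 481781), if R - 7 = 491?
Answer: 263998930921378616/83 ≈ 3.1807e+15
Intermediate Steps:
R = 498 (R = 7 + 491 = 498)
k(Q, a) = 1/498
o = 3367691687276/83 (o = (23472 + 152760)*(230234 + 1/498) = 176232*(114656533/498) = 3367691687276/83 ≈ 4.0575e+10)
(o - 177641)*(-403389 + 481781) = (3367691687276/83 - 177641)*(-403389 + 481781) = (3367676943073/83)*78392 = 263998930921378616/83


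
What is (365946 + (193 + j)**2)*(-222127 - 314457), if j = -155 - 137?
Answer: -201619828248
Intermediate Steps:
j = -292
(365946 + (193 + j)**2)*(-222127 - 314457) = (365946 + (193 - 292)**2)*(-222127 - 314457) = (365946 + (-99)**2)*(-536584) = (365946 + 9801)*(-536584) = 375747*(-536584) = -201619828248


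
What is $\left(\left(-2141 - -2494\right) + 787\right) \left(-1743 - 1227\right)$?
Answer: $-3385800$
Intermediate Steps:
$\left(\left(-2141 - -2494\right) + 787\right) \left(-1743 - 1227\right) = \left(\left(-2141 + 2494\right) + 787\right) \left(-2970\right) = \left(353 + 787\right) \left(-2970\right) = 1140 \left(-2970\right) = -3385800$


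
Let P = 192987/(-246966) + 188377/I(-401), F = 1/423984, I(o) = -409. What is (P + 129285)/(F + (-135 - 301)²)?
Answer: 183901068291701640/271369895470248557 ≈ 0.67768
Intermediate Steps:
F = 1/423984 ≈ 2.3586e-6
P = -15533881955/33669698 (P = 192987/(-246966) + 188377/(-409) = 192987*(-1/246966) + 188377*(-1/409) = -64329/82322 - 188377/409 = -15533881955/33669698 ≈ -461.36)
(P + 129285)/(F + (-135 - 301)²) = (-15533881955/33669698 + 129285)/(1/423984 + (-135 - 301)²) = 4337453023975/(33669698*(1/423984 + (-436)²)) = 4337453023975/(33669698*(1/423984 + 190096)) = 4337453023975/(33669698*(80597662465/423984)) = (4337453023975/33669698)*(423984/80597662465) = 183901068291701640/271369895470248557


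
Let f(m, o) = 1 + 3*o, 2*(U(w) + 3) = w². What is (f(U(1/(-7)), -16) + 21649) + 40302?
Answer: 61904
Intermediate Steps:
U(w) = -3 + w²/2
(f(U(1/(-7)), -16) + 21649) + 40302 = ((1 + 3*(-16)) + 21649) + 40302 = ((1 - 48) + 21649) + 40302 = (-47 + 21649) + 40302 = 21602 + 40302 = 61904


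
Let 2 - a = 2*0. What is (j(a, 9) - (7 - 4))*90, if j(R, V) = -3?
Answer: -540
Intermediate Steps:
a = 2 (a = 2 - 2*0 = 2 - 1*0 = 2 + 0 = 2)
(j(a, 9) - (7 - 4))*90 = (-3 - (7 - 4))*90 = (-3 - 1*3)*90 = (-3 - 3)*90 = -6*90 = -540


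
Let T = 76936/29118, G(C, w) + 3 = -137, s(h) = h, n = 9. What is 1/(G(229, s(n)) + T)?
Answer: -14559/1999792 ≈ -0.0072803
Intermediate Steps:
G(C, w) = -140 (G(C, w) = -3 - 137 = -140)
T = 38468/14559 (T = 76936*(1/29118) = 38468/14559 ≈ 2.6422)
1/(G(229, s(n)) + T) = 1/(-140 + 38468/14559) = 1/(-1999792/14559) = -14559/1999792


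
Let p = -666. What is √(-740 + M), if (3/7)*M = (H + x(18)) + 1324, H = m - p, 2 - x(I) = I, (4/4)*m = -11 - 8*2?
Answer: √3803 ≈ 61.668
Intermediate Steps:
m = -27 (m = -11 - 8*2 = -11 - 16 = -27)
x(I) = 2 - I
H = 639 (H = -27 - 1*(-666) = -27 + 666 = 639)
M = 4543 (M = 7*((639 + (2 - 1*18)) + 1324)/3 = 7*((639 + (2 - 18)) + 1324)/3 = 7*((639 - 16) + 1324)/3 = 7*(623 + 1324)/3 = (7/3)*1947 = 4543)
√(-740 + M) = √(-740 + 4543) = √3803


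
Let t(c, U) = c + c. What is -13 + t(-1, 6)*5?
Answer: -23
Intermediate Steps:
t(c, U) = 2*c
-13 + t(-1, 6)*5 = -13 + (2*(-1))*5 = -13 - 2*5 = -13 - 10 = -23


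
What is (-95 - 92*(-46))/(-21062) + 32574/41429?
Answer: 514681815/872577598 ≈ 0.58984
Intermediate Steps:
(-95 - 92*(-46))/(-21062) + 32574/41429 = (-95 + 4232)*(-1/21062) + 32574*(1/41429) = 4137*(-1/21062) + 32574/41429 = -4137/21062 + 32574/41429 = 514681815/872577598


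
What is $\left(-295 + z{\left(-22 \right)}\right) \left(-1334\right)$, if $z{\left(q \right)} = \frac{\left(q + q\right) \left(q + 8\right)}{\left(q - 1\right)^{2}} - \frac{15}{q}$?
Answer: $\frac{98939967}{253} \approx 3.9107 \cdot 10^{5}$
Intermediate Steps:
$z{\left(q \right)} = - \frac{15}{q} + \frac{2 q \left(8 + q\right)}{\left(-1 + q\right)^{2}}$ ($z{\left(q \right)} = \frac{2 q \left(8 + q\right)}{\left(-1 + q\right)^{2}} - \frac{15}{q} = - \frac{15}{q} + \frac{2 q \left(8 + q\right)}{\left(-1 + q\right)^{2}}$)
$\left(-295 + z{\left(-22 \right)}\right) \left(-1334\right) = \left(-295 + \frac{- 15 \left(-1 - 22\right)^{2} + 2 \left(-22\right)^{2} \left(8 - 22\right)}{\left(-22\right) \left(-1 - 22\right)^{2}}\right) \left(-1334\right) = \left(-295 - \frac{- 15 \left(-23\right)^{2} + 2 \cdot 484 \left(-14\right)}{22 \cdot 529}\right) \left(-1334\right) = \left(-295 - \frac{\left(-15\right) 529 - 13552}{11638}\right) \left(-1334\right) = \left(-295 - \frac{-7935 - 13552}{11638}\right) \left(-1334\right) = \left(-295 - \frac{1}{11638} \left(-21487\right)\right) \left(-1334\right) = \left(-295 + \frac{21487}{11638}\right) \left(-1334\right) = \left(- \frac{3411723}{11638}\right) \left(-1334\right) = \frac{98939967}{253}$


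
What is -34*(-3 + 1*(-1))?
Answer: 136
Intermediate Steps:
-34*(-3 + 1*(-1)) = -34*(-3 - 1) = -34*(-4) = 136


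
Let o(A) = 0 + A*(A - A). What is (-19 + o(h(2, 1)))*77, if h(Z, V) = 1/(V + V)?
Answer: -1463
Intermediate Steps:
h(Z, V) = 1/(2*V)
o(A) = 0 (o(A) = 0 + A*0 = 0 + 0 = 0)
(-19 + o(h(2, 1)))*77 = (-19 + 0)*77 = -19*77 = -1463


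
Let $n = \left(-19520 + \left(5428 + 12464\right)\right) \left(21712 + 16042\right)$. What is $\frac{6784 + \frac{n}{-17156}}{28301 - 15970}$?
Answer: $\frac{44462454}{52887659} \approx 0.8407$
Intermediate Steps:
$n = -61463512$ ($n = \left(-19520 + 17892\right) 37754 = \left(-1628\right) 37754 = -61463512$)
$\frac{6784 + \frac{n}{-17156}}{28301 - 15970} = \frac{6784 - \frac{61463512}{-17156}}{28301 - 15970} = \frac{6784 - - \frac{15365878}{4289}}{12331} = \left(6784 + \frac{15365878}{4289}\right) \frac{1}{12331} = \frac{44462454}{4289} \cdot \frac{1}{12331} = \frac{44462454}{52887659}$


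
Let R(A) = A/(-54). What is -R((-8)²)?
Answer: 32/27 ≈ 1.1852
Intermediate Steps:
R(A) = -A/54 (R(A) = A*(-1/54) = -A/54)
-R((-8)²) = -(-1)*(-8)²/54 = -(-1)*64/54 = -1*(-32/27) = 32/27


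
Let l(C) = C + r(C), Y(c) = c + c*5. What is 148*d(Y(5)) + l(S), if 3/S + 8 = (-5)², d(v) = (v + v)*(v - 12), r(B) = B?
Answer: 2717286/17 ≈ 1.5984e+5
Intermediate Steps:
Y(c) = 6*c (Y(c) = c + 5*c = 6*c)
d(v) = 2*v*(-12 + v) (d(v) = (2*v)*(-12 + v) = 2*v*(-12 + v))
S = 3/17 (S = 3/(-8 + (-5)²) = 3/(-8 + 25) = 3/17 ≈ 0.17647)
l(C) = 2*C (l(C) = C + C = 2*C)
148*d(Y(5)) + l(S) = 148*(2*(6*5)*(-12 + 6*5)) + 2*(3/17) = 148*(2*30*(-12 + 30)) + 6/17 = 148*(2*30*18) + 6/17 = 148*1080 + 6/17 = 159840 + 6/17 = 2717286/17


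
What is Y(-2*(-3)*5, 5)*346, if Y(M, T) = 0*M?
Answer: 0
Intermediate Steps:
Y(M, T) = 0
Y(-2*(-3)*5, 5)*346 = 0*346 = 0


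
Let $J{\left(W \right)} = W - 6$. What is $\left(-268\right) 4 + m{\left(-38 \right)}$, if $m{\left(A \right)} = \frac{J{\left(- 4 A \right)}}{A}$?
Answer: $- \frac{20441}{19} \approx -1075.8$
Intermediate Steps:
$J{\left(W \right)} = -6 + W$ ($J{\left(W \right)} = W - 6 = -6 + W$)
$m{\left(A \right)} = \frac{-6 - 4 A}{A}$
$\left(-268\right) 4 + m{\left(-38 \right)} = \left(-268\right) 4 - \left(4 + \frac{6}{-38}\right) = -1072 - \frac{73}{19} = - \frac{20441}{19}$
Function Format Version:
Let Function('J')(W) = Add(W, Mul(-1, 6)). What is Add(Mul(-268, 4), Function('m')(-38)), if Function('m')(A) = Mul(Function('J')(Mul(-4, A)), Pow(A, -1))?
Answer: Rational(-20441, 19) ≈ -1075.8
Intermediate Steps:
Function('J')(W) = Add(-6, W) (Function('J')(W) = Add(W, -6) = Add(-6, W))
Function('m')(A) = Mul(Pow(A, -1), Add(-6, Mul(-4, A))) (Function('m')(A) = Mul(Add(-6, Mul(-4, A)), Pow(A, -1)) = Mul(Pow(A, -1), Add(-6, Mul(-4, A))))
Add(Mul(-268, 4), Function('m')(-38)) = Add(Mul(-268, 4), Add(-4, Mul(-6, Pow(-38, -1)))) = Add(-1072, Add(-4, Mul(-6, Rational(-1, 38)))) = Add(-1072, Add(-4, Rational(3, 19))) = Add(-1072, Rational(-73, 19)) = Rational(-20441, 19)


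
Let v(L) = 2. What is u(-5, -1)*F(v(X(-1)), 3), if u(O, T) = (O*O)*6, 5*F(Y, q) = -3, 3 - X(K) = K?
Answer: -90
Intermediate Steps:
X(K) = 3 - K
F(Y, q) = -3/5 (F(Y, q) = (1/5)*(-3) = -3/5)
u(O, T) = 6*O**2 (u(O, T) = O**2*6 = 6*O**2)
u(-5, -1)*F(v(X(-1)), 3) = (6*(-5)**2)*(-3/5) = (6*25)*(-3/5) = 150*(-3/5) = -90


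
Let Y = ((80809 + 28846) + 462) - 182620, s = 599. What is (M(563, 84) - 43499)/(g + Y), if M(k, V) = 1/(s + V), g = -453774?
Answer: 29709816/359447191 ≈ 0.082654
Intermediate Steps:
M(k, V) = 1/(599 + V)
Y = -72503 (Y = (109655 + 462) - 182620 = 110117 - 182620 = -72503)
(M(563, 84) - 43499)/(g + Y) = (1/(599 + 84) - 43499)/(-453774 - 72503) = (1/683 - 43499)/(-526277) = (1/683 - 43499)*(-1/526277) = -29709816/683*(-1/526277) = 29709816/359447191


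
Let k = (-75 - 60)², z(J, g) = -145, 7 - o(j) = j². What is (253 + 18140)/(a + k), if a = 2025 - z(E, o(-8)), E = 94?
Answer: 18393/20395 ≈ 0.90184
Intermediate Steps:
o(j) = 7 - j²
k = 18225 (k = (-135)² = 18225)
a = 2170 (a = 2025 - 1*(-145) = 2025 + 145 = 2170)
(253 + 18140)/(a + k) = (253 + 18140)/(2170 + 18225) = 18393/20395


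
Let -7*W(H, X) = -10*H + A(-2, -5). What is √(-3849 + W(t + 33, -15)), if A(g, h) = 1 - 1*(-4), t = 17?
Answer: 4*I*√11571/7 ≈ 61.468*I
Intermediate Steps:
A(g, h) = 5 (A(g, h) = 1 + 4 = 5)
W(H, X) = -5/7 + 10*H/7 (W(H, X) = -(-10*H + 5)/7 = -(5 - 10*H)/7 = -5/7 + 10*H/7)
√(-3849 + W(t + 33, -15)) = √(-3849 + (-5/7 + 10*(17 + 33)/7)) = √(-3849 + (-5/7 + (10/7)*50)) = √(-3849 + (-5/7 + 500/7)) = √(-3849 + 495/7) = √(-26448/7) = 4*I*√11571/7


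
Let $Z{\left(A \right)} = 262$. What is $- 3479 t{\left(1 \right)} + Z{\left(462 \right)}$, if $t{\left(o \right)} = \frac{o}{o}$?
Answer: $-3217$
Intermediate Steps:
$t{\left(o \right)} = 1$
$- 3479 t{\left(1 \right)} + Z{\left(462 \right)} = \left(-3479\right) 1 + 262 = -3479 + 262 = -3217$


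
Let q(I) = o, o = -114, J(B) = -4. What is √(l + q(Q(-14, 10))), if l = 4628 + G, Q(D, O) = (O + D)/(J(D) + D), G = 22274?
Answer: 2*√6697 ≈ 163.67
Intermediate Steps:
Q(D, O) = (D + O)/(-4 + D) (Q(D, O) = (O + D)/(-4 + D) = (D + O)/(-4 + D))
q(I) = -114
l = 26902 (l = 4628 + 22274 = 26902)
√(l + q(Q(-14, 10))) = √(26902 - 114) = √26788 = 2*√6697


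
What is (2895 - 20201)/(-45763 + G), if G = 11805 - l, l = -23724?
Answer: 509/301 ≈ 1.6910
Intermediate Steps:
G = 35529 (G = 11805 - 1*(-23724) = 11805 + 23724 = 35529)
(2895 - 20201)/(-45763 + G) = (2895 - 20201)/(-45763 + 35529) = -17306/(-10234) = -17306*(-1/10234) = 509/301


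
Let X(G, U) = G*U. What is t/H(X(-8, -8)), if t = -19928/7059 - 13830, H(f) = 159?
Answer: -97645898/1122381 ≈ -86.999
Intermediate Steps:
t = -97645898/7059 (t = -19928*1/7059 - 13830 = -19928/7059 - 13830 = -97645898/7059 ≈ -13833.)
t/H(X(-8, -8)) = -97645898/7059/159 = -97645898/7059*1/159 = -97645898/1122381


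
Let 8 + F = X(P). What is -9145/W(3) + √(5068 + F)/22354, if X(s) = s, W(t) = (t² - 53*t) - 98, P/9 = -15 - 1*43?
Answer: 295/8 + √4538/22354 ≈ 36.878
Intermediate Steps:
P = -522 (P = 9*(-15 - 1*43) = 9*(-15 - 43) = 9*(-58) = -522)
W(t) = -98 + t² - 53*t
F = -530 (F = -8 - 522 = -530)
-9145/W(3) + √(5068 + F)/22354 = -9145/(-98 + 3² - 53*3) + √(5068 - 530)/22354 = -9145/(-98 + 9 - 159) + √4538*(1/22354) = -9145/(-248) + √4538/22354 = -9145*(-1/248) + √4538/22354 = 295/8 + √4538/22354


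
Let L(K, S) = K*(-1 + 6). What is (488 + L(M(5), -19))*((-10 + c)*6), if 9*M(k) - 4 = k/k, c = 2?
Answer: -70672/3 ≈ -23557.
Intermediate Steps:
M(k) = 5/9 (M(k) = 4/9 + (k/k)/9 = 4/9 + (⅑)*1 = 4/9 + ⅑ = 5/9)
L(K, S) = 5*K (L(K, S) = K*5 = 5*K)
(488 + L(M(5), -19))*((-10 + c)*6) = (488 + 5*(5/9))*((-10 + 2)*6) = (488 + 25/9)*(-8*6) = (4417/9)*(-48) = -70672/3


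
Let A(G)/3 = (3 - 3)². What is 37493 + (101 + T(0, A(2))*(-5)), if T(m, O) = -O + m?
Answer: 37594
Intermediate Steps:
A(G) = 0 (A(G) = 3*(3 - 3)² = 3*0² = 3*0 = 0)
T(m, O) = m - O
37493 + (101 + T(0, A(2))*(-5)) = 37493 + (101 + (0 - 1*0)*(-5)) = 37493 + (101 + (0 + 0)*(-5)) = 37493 + (101 + 0*(-5)) = 37493 + (101 + 0) = 37493 + 101 = 37594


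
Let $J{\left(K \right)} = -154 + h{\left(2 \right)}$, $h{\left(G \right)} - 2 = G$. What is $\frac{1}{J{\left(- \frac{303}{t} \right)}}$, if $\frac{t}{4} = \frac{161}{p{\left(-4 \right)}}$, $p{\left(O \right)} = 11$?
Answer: $- \frac{1}{150} \approx -0.0066667$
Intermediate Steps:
$h{\left(G \right)} = 2 + G$
$t = \frac{644}{11}$ ($t = 4 \cdot \frac{161}{11} = \frac{644}{11} \approx 58.545$)
$J{\left(K \right)} = -150$ ($J{\left(K \right)} = -154 + \left(2 + 2\right) = -154 + 4 = -150$)
$\frac{1}{J{\left(- \frac{303}{t} \right)}} = \frac{1}{-150} = - \frac{1}{150}$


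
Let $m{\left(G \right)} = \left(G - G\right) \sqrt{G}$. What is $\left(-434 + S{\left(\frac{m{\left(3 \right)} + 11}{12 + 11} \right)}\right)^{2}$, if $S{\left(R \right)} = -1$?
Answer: $189225$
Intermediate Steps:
$m{\left(G \right)} = 0$ ($m{\left(G \right)} = 0 \sqrt{G} = 0$)
$\left(-434 + S{\left(\frac{m{\left(3 \right)} + 11}{12 + 11} \right)}\right)^{2} = \left(-434 - 1\right)^{2} = \left(-435\right)^{2} = 189225$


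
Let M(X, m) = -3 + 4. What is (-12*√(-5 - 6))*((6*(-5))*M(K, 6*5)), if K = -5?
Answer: 360*I*√11 ≈ 1194.0*I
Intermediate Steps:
M(X, m) = 1
(-12*√(-5 - 6))*((6*(-5))*M(K, 6*5)) = (-12*√(-5 - 6))*((6*(-5))*1) = (-12*I*√11)*(-30*1) = -12*I*√11*(-30) = 360*I*√11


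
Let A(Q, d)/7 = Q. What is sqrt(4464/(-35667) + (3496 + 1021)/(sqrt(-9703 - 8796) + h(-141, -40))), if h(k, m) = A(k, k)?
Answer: sqrt(3963)*sqrt((18390423 - 496*I*sqrt(18499))/(-987 + I*sqrt(18499)))/3963 ≈ 0.1437 - 2.1534*I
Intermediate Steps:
A(Q, d) = 7*Q
h(k, m) = 7*k
sqrt(4464/(-35667) + (3496 + 1021)/(sqrt(-9703 - 8796) + h(-141, -40))) = sqrt(4464/(-35667) + (3496 + 1021)/(sqrt(-9703 - 8796) + 7*(-141))) = sqrt(4464*(-1/35667) + 4517/(sqrt(-18499) - 987)) = sqrt(-496/3963 + 4517/(I*sqrt(18499) - 987)) = sqrt(-496/3963 + 4517/(-987 + I*sqrt(18499)))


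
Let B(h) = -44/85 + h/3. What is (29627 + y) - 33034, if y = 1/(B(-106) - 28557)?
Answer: -24841040294/7291177 ≈ -3407.0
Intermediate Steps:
B(h) = -44/85 + h/3 (B(h) = -44*1/85 + h*(⅓) = -44/85 + h/3)
y = -255/7291177 (y = 1/((-44/85 + (⅓)*(-106)) - 28557) = 1/((-44/85 - 106/3) - 28557) = 1/(-9142/255 - 28557) = 1/(-7291177/255) = -255/7291177 ≈ -3.4974e-5)
(29627 + y) - 33034 = (29627 - 255/7291177) - 33034 = 216015700724/7291177 - 33034 = -24841040294/7291177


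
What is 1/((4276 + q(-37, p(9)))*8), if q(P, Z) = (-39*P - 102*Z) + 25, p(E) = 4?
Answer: 1/42688 ≈ 2.3426e-5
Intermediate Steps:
q(P, Z) = 25 - 102*Z - 39*P (q(P, Z) = (-102*Z - 39*P) + 25 = 25 - 102*Z - 39*P)
1/((4276 + q(-37, p(9)))*8) = 1/((4276 + (25 - 102*4 - 39*(-37)))*8) = (⅛)/(4276 + (25 - 408 + 1443)) = (⅛)/(4276 + 1060) = (⅛)/5336 = (1/5336)*(⅛) = 1/42688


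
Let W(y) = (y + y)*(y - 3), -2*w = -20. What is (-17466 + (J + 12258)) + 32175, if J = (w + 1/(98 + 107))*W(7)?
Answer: 5643091/205 ≈ 27527.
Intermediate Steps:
w = 10 (w = -½*(-20) = 10)
W(y) = 2*y*(-3 + y) (W(y) = (2*y)*(-3 + y) = 2*y*(-3 + y))
J = 114856/205 (J = (10 + 1/(98 + 107))*(2*7*(-3 + 7)) = (10 + 1/205)*(2*7*4) = (10 + 1/205)*56 = (2051/205)*56 = 114856/205 ≈ 560.27)
(-17466 + (J + 12258)) + 32175 = (-17466 + (114856/205 + 12258)) + 32175 = (-17466 + 2627746/205) + 32175 = -952784/205 + 32175 = 5643091/205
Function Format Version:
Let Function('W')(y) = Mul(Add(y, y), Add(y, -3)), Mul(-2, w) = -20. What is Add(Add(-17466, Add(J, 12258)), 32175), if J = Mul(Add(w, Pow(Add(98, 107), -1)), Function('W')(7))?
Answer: Rational(5643091, 205) ≈ 27527.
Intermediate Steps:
w = 10 (w = Mul(Rational(-1, 2), -20) = 10)
Function('W')(y) = Mul(2, y, Add(-3, y)) (Function('W')(y) = Mul(Mul(2, y), Add(-3, y)) = Mul(2, y, Add(-3, y)))
J = Rational(114856, 205) (J = Mul(Add(10, Pow(Add(98, 107), -1)), Mul(2, 7, Add(-3, 7))) = Mul(Add(10, Pow(205, -1)), Mul(2, 7, 4)) = Mul(Add(10, Rational(1, 205)), 56) = Mul(Rational(2051, 205), 56) = Rational(114856, 205) ≈ 560.27)
Add(Add(-17466, Add(J, 12258)), 32175) = Add(Add(-17466, Add(Rational(114856, 205), 12258)), 32175) = Add(Add(-17466, Rational(2627746, 205)), 32175) = Add(Rational(-952784, 205), 32175) = Rational(5643091, 205)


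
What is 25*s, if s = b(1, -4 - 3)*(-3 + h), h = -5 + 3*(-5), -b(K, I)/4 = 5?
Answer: 11500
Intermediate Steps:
b(K, I) = -20 (b(K, I) = -4*5 = -20)
h = -20 (h = -5 - 15 = -20)
s = 460 (s = -20*(-3 - 20) = -20*(-23) = 460)
25*s = 25*460 = 11500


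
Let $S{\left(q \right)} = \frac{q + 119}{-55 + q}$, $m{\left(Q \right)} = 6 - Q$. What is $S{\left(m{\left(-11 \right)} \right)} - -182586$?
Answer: $\frac{3469066}{19} \approx 1.8258 \cdot 10^{5}$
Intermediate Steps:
$S{\left(q \right)} = \frac{119 + q}{-55 + q}$
$S{\left(m{\left(-11 \right)} \right)} - -182586 = \frac{119 + \left(6 - -11\right)}{-55 + \left(6 - -11\right)} - -182586 = \frac{119 + \left(6 + 11\right)}{-55 + \left(6 + 11\right)} + 182586 = \frac{119 + 17}{-55 + 17} + 182586 = \frac{1}{-38} \cdot 136 + 182586 = \left(- \frac{1}{38}\right) 136 + 182586 = - \frac{68}{19} + 182586 = \frac{3469066}{19}$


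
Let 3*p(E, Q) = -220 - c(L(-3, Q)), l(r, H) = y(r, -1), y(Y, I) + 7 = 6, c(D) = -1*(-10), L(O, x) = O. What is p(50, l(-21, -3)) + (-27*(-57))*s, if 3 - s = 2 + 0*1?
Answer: 4387/3 ≈ 1462.3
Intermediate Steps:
c(D) = 10
s = 1 (s = 3 - (2 + 0*1) = 3 - (2 + 0) = 3 - 1*2 = 3 - 2 = 1)
y(Y, I) = -1 (y(Y, I) = -7 + 6 = -1)
l(r, H) = -1
p(E, Q) = -230/3 (p(E, Q) = (-220 - 1*10)/3 = (-220 - 10)/3 = (⅓)*(-230) = -230/3)
p(50, l(-21, -3)) + (-27*(-57))*s = -230/3 - 27*(-57)*1 = -230/3 + 1539*1 = -230/3 + 1539 = 4387/3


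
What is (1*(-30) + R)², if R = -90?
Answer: 14400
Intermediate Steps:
(1*(-30) + R)² = (1*(-30) - 90)² = (-30 - 90)² = (-120)² = 14400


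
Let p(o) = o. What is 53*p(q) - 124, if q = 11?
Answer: 459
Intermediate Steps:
53*p(q) - 124 = 53*11 - 124 = 583 - 124 = 459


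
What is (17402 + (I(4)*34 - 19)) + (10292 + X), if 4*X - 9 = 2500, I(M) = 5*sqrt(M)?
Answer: 114569/4 ≈ 28642.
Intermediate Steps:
X = 2509/4 (X = 9/4 + (1/4)*2500 = 9/4 + 625 = 2509/4 ≈ 627.25)
(17402 + (I(4)*34 - 19)) + (10292 + X) = (17402 + ((5*sqrt(4))*34 - 19)) + (10292 + 2509/4) = (17402 + ((5*2)*34 - 19)) + 43677/4 = (17402 + (10*34 - 19)) + 43677/4 = (17402 + (340 - 19)) + 43677/4 = (17402 + 321) + 43677/4 = 17723 + 43677/4 = 114569/4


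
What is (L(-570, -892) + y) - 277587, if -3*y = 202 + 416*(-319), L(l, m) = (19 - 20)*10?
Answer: -700289/3 ≈ -2.3343e+5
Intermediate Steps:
L(l, m) = -10 (L(l, m) = -1*10 = -10)
y = 132502/3 (y = -(202 + 416*(-319))/3 = -(202 - 132704)/3 = -⅓*(-132502) = 132502/3 ≈ 44167.)
(L(-570, -892) + y) - 277587 = (-10 + 132502/3) - 277587 = 132472/3 - 277587 = -700289/3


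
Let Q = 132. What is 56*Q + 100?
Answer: 7492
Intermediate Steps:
56*Q + 100 = 56*132 + 100 = 7392 + 100 = 7492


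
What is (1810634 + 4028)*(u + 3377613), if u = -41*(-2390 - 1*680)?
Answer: 6357637467746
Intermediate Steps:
u = 125870 (u = -41*(-2390 - 680) = -41*(-3070) = 125870)
(1810634 + 4028)*(u + 3377613) = (1810634 + 4028)*(125870 + 3377613) = 1814662*3503483 = 6357637467746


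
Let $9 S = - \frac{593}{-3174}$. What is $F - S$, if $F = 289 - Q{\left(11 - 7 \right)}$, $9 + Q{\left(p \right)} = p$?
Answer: $\frac{8397811}{28566} \approx 293.98$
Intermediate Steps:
$Q{\left(p \right)} = -9 + p$
$S = \frac{593}{28566}$ ($S = \frac{\left(-593\right) \frac{1}{-3174}}{9} = \frac{\left(-593\right) \left(- \frac{1}{3174}\right)}{9} = \frac{1}{9} \cdot \frac{593}{3174} = \frac{593}{28566} \approx 0.020759$)
$F = 294$ ($F = 289 - \left(-9 + \left(11 - 7\right)\right) = 289 - \left(-9 + 4\right) = 289 - -5 = 289 + 5 = 294$)
$F - S = 294 - \frac{593}{28566} = \frac{8397811}{28566}$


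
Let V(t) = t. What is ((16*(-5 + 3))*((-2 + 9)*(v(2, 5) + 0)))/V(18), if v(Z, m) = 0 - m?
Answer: 560/9 ≈ 62.222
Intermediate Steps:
v(Z, m) = -m
((16*(-5 + 3))*((-2 + 9)*(v(2, 5) + 0)))/V(18) = ((16*(-5 + 3))*((-2 + 9)*(-1*5 + 0)))/18 = ((16*(-2))*(7*(-5 + 0)))*(1/18) = -224*(-5)*(1/18) = -32*(-35)*(1/18) = 1120*(1/18) = 560/9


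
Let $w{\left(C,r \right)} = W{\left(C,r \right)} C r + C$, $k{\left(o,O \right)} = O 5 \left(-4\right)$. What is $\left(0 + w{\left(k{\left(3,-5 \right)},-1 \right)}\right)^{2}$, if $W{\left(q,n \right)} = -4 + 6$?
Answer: $10000$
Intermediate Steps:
$W{\left(q,n \right)} = 2$
$k{\left(o,O \right)} = - 20 O$ ($k{\left(o,O \right)} = 5 O \left(-4\right) = - 20 O$)
$w{\left(C,r \right)} = C + 2 C r$ ($w{\left(C,r \right)} = 2 C r + C = C + 2 C r$)
$\left(0 + w{\left(k{\left(3,-5 \right)},-1 \right)}\right)^{2} = \left(0 + \left(-20\right) \left(-5\right) \left(1 + 2 \left(-1\right)\right)\right)^{2} = \left(0 + 100 \left(1 - 2\right)\right)^{2} = \left(0 + 100 \left(-1\right)\right)^{2} = \left(0 - 100\right)^{2} = \left(-100\right)^{2} = 10000$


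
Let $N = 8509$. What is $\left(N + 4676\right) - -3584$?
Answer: $16769$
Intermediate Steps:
$\left(N + 4676\right) - -3584 = \left(8509 + 4676\right) - -3584 = 13185 + 3584 = 16769$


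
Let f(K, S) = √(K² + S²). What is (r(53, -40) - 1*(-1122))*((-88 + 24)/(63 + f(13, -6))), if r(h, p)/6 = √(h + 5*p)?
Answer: -1130976/941 + 17952*√205/941 - 42336*I*√3/941 + 672*I*√615/941 ≈ -928.74 - 60.216*I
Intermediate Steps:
r(h, p) = 6*√(h + 5*p)
(r(53, -40) - 1*(-1122))*((-88 + 24)/(63 + f(13, -6))) = (6*√(53 + 5*(-40)) - 1*(-1122))*((-88 + 24)/(63 + √(13² + (-6)²))) = (6*√(53 - 200) + 1122)*(-64/(63 + √(169 + 36))) = (6*√(-147) + 1122)*(-64/(63 + √205)) = (6*(7*I*√3) + 1122)*(-64/(63 + √205)) = (42*I*√3 + 1122)*(-64/(63 + √205)) = (1122 + 42*I*√3)*(-64/(63 + √205)) = -64*(1122 + 42*I*√3)/(63 + √205)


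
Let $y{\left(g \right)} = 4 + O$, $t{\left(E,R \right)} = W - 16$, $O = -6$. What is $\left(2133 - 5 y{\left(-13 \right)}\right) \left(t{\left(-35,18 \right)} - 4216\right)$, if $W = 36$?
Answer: $-8992028$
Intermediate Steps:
$t{\left(E,R \right)} = 20$ ($t{\left(E,R \right)} = 36 - 16 = 20$)
$y{\left(g \right)} = -2$ ($y{\left(g \right)} = 4 - 6 = -2$)
$\left(2133 - 5 y{\left(-13 \right)}\right) \left(t{\left(-35,18 \right)} - 4216\right) = \left(2133 - -10\right) \left(20 - 4216\right) = \left(2133 + 10\right) \left(-4196\right) = 2143 \left(-4196\right) = -8992028$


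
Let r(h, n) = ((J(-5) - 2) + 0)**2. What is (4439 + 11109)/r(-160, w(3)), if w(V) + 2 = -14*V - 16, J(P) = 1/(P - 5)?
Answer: 1554800/441 ≈ 3525.6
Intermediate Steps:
J(P) = 1/(-5 + P)
w(V) = -18 - 14*V (w(V) = -2 + (-14*V - 16) = -2 + (-16 - 14*V) = -18 - 14*V)
r(h, n) = 441/100 (r(h, n) = ((1/(-5 - 5) - 2) + 0)**2 = ((1/(-10) - 2) + 0)**2 = ((-1/10 - 2) + 0)**2 = (-21/10 + 0)**2 = (-21/10)**2 = 441/100)
(4439 + 11109)/r(-160, w(3)) = (4439 + 11109)/(441/100) = 15548*(100/441) = 1554800/441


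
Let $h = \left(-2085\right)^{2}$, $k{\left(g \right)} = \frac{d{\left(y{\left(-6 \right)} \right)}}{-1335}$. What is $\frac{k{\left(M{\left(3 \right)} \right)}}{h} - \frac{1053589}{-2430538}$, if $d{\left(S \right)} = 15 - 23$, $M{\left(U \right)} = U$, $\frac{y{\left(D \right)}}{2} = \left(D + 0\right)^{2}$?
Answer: $\frac{6114551587545179}{14105737568661750} \approx 0.43348$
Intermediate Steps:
$y{\left(D \right)} = 2 D^{2}$ ($y{\left(D \right)} = 2 \left(D + 0\right)^{2} = 2 D^{2}$)
$d{\left(S \right)} = -8$ ($d{\left(S \right)} = 15 - 23 = -8$)
$k{\left(g \right)} = \frac{8}{1335}$ ($k{\left(g \right)} = - \frac{8}{-1335} = \left(-8\right) \left(- \frac{1}{1335}\right) = \frac{8}{1335}$)
$h = 4347225$
$\frac{k{\left(M{\left(3 \right)} \right)}}{h} - \frac{1053589}{-2430538} = \frac{8}{1335 \cdot 4347225} - \frac{1053589}{-2430538} = \frac{8}{1335} \cdot \frac{1}{4347225} - - \frac{1053589}{2430538} = \frac{8}{5803545375} + \frac{1053589}{2430538} = \frac{6114551587545179}{14105737568661750}$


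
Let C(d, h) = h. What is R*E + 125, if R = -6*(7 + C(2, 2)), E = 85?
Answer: -4465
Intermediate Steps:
R = -54 (R = -6*(7 + 2) = -6*9 = -54)
R*E + 125 = -54*85 + 125 = -4590 + 125 = -4465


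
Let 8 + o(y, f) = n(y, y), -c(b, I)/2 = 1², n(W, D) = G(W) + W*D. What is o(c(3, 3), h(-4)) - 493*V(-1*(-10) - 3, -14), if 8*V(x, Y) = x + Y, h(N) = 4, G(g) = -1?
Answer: 3411/8 ≈ 426.38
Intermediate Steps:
n(W, D) = -1 + D*W (n(W, D) = -1 + W*D = -1 + D*W)
V(x, Y) = Y/8 + x/8 (V(x, Y) = (x + Y)/8 = (Y + x)/8 = Y/8 + x/8)
c(b, I) = -2 (c(b, I) = -2*1² = -2*1 = -2)
o(y, f) = -9 + y² (o(y, f) = -8 + (-1 + y*y) = -8 + (-1 + y²) = -9 + y²)
o(c(3, 3), h(-4)) - 493*V(-1*(-10) - 3, -14) = (-9 + (-2)²) - 493*((⅛)*(-14) + (-1*(-10) - 3)/8) = (-9 + 4) - 493*(-7/4 + (10 - 3)/8) = -5 - 493*(-7/4 + (⅛)*7) = -5 - 493*(-7/4 + 7/8) = -5 - 493*(-7/8) = -5 + 3451/8 = 3411/8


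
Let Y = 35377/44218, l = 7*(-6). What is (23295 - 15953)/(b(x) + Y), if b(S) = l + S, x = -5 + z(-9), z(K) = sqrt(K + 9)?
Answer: -324648556/2042869 ≈ -158.92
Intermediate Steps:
l = -42
z(K) = sqrt(9 + K)
Y = 35377/44218 (Y = 35377*(1/44218) = 35377/44218 ≈ 0.80006)
x = -5 (x = -5 + sqrt(9 - 9) = -5 + sqrt(0) = -5 + 0 = -5)
b(S) = -42 + S
(23295 - 15953)/(b(x) + Y) = (23295 - 15953)/((-42 - 5) + 35377/44218) = 7342/(-47 + 35377/44218) = 7342/(-2042869/44218) = 7342*(-44218/2042869) = -324648556/2042869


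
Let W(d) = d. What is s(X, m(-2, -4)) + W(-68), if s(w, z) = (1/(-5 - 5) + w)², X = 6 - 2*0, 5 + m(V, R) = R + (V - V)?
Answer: -3319/100 ≈ -33.190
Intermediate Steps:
m(V, R) = -5 + R (m(V, R) = -5 + (R + (V - V)) = -5 + (R + 0) = -5 + R)
X = 6 (X = 6 + 0 = 6)
s(w, z) = (-⅒ + w)² (s(w, z) = (1/(-10) + w)² = (-⅒ + w)²)
s(X, m(-2, -4)) + W(-68) = (-1 + 10*6)²/100 - 68 = (-1 + 60)²/100 - 68 = (1/100)*59² - 68 = (1/100)*3481 - 68 = 3481/100 - 68 = -3319/100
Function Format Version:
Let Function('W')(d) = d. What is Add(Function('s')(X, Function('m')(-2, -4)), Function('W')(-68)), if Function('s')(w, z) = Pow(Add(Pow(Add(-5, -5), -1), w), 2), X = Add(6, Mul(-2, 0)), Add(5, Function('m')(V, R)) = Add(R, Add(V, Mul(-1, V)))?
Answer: Rational(-3319, 100) ≈ -33.190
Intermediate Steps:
Function('m')(V, R) = Add(-5, R) (Function('m')(V, R) = Add(-5, Add(R, Add(V, Mul(-1, V)))) = Add(-5, Add(R, 0)) = Add(-5, R))
X = 6 (X = Add(6, 0) = 6)
Function('s')(w, z) = Pow(Add(Rational(-1, 10), w), 2) (Function('s')(w, z) = Pow(Add(Pow(-10, -1), w), 2) = Pow(Add(Rational(-1, 10), w), 2))
Add(Function('s')(X, Function('m')(-2, -4)), Function('W')(-68)) = Add(Mul(Rational(1, 100), Pow(Add(-1, Mul(10, 6)), 2)), -68) = Add(Mul(Rational(1, 100), Pow(Add(-1, 60), 2)), -68) = Add(Mul(Rational(1, 100), Pow(59, 2)), -68) = Add(Mul(Rational(1, 100), 3481), -68) = Add(Rational(3481, 100), -68) = Rational(-3319, 100)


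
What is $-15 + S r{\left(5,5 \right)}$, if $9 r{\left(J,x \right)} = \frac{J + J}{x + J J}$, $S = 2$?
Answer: $- \frac{403}{27} \approx -14.926$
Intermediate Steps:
$r{\left(J,x \right)} = \frac{2 J}{9 \left(x + J^{2}\right)}$ ($r{\left(J,x \right)} = \frac{\left(J + J\right) \frac{1}{x + J J}}{9} = \frac{2 J \frac{1}{x + J^{2}}}{9} = \frac{2 J}{9 \left(x + J^{2}\right)}$)
$-15 + S r{\left(5,5 \right)} = -15 + 2 \cdot \frac{2}{9} \cdot 5 \frac{1}{5 + 5^{2}} = -15 + 2 \cdot \frac{2}{9} \cdot 5 \frac{1}{5 + 25} = -15 + 2 \cdot \frac{2}{9} \cdot 5 \cdot \frac{1}{30} = -15 + 2 \cdot \frac{1}{27} = -15 + \frac{2}{27} = - \frac{403}{27}$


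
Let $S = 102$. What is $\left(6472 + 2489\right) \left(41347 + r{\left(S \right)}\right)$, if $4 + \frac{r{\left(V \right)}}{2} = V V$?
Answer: $556899267$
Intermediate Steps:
$r{\left(V \right)} = -8 + 2 V^{2}$ ($r{\left(V \right)} = -8 + 2 V V = -8 + 2 V^{2}$)
$\left(6472 + 2489\right) \left(41347 + r{\left(S \right)}\right) = \left(6472 + 2489\right) \left(41347 - \left(8 - 2 \cdot 102^{2}\right)\right) = 8961 \left(41347 + \left(-8 + 2 \cdot 10404\right)\right) = 8961 \left(41347 + \left(-8 + 20808\right)\right) = 8961 \left(41347 + 20800\right) = 8961 \cdot 62147 = 556899267$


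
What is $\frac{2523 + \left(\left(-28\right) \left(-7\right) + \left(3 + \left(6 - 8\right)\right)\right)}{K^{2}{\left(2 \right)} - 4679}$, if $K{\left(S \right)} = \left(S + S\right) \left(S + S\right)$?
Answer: $- \frac{2720}{4423} \approx -0.61497$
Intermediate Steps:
$K{\left(S \right)} = 4 S^{2}$ ($K{\left(S \right)} = 2 S 2 S = 4 S^{2}$)
$\frac{2523 + \left(\left(-28\right) \left(-7\right) + \left(3 + \left(6 - 8\right)\right)\right)}{K^{2}{\left(2 \right)} - 4679} = \frac{2523 + \left(\left(-28\right) \left(-7\right) + \left(3 + \left(6 - 8\right)\right)\right)}{\left(4 \cdot 2^{2}\right)^{2} - 4679} = \frac{2523 + \left(196 + \left(3 - 2\right)\right)}{\left(4 \cdot 4\right)^{2} - 4679} = \frac{2523 + \left(196 + 1\right)}{16^{2} - 4679} = \frac{2523 + 197}{256 - 4679} = \frac{2720}{-4423} = 2720 \left(- \frac{1}{4423}\right) = - \frac{2720}{4423}$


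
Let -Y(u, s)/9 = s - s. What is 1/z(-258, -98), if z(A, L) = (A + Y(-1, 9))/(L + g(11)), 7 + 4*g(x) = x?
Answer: 97/258 ≈ 0.37597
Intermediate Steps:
g(x) = -7/4 + x/4
Y(u, s) = 0 (Y(u, s) = -9*(s - s) = -9*0 = 0)
z(A, L) = A/(1 + L) (z(A, L) = (A + 0)/(L + (-7/4 + (¼)*11)) = A/(L + (-7/4 + 11/4)) = A/(L + 1) = A/(1 + L))
1/z(-258, -98) = 1/(-258/(1 - 98)) = 1/(-258/(-97)) = 1/(-258*(-1/97)) = 1/(258/97) = 97/258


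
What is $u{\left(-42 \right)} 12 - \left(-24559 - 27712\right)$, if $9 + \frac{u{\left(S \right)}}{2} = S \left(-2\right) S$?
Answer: $-32617$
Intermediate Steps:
$u{\left(S \right)} = -18 - 4 S^{2}$ ($u{\left(S \right)} = -18 + 2 S \left(-2\right) S = -18 + 2 - 2 S S = -18 + 2 \left(- 2 S^{2}\right) = -18 - 4 S^{2}$)
$u{\left(-42 \right)} 12 - \left(-24559 - 27712\right) = \left(-18 - 4 \left(-42\right)^{2}\right) 12 - \left(-24559 - 27712\right) = \left(-18 - 7056\right) 12 - -52271 = \left(-18 - 7056\right) 12 + 52271 = \left(-7074\right) 12 + 52271 = -84888 + 52271 = -32617$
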